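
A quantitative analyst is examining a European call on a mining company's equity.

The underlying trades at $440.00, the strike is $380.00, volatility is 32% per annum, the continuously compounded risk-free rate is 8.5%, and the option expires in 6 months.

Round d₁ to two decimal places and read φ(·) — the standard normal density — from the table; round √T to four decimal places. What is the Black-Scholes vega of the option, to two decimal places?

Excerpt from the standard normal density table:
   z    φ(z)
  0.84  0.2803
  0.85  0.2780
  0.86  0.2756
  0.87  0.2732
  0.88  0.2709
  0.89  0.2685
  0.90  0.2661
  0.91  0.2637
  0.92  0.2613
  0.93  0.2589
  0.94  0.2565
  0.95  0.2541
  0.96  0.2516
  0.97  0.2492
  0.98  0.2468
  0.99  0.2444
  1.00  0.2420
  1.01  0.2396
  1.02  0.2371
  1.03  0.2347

79.06

T = 0.5;  σ√T = 0.2263
ln(S/K) + (r + σ²/2)T = ln(440/380) + (0.085 + 0.32²/2)·0.5 = 0.1466 + 0.0681 = 0.2147
d₁ = 0.2147 / 0.2263 = 0.9489 ⇒ 0.95
√T = √0.5 = 0.7071
φ(d₁) = φ(0.95) = 0.2541
vega = S·φ(d₁)·√T = 440·0.2541·0.7071 = 79.0566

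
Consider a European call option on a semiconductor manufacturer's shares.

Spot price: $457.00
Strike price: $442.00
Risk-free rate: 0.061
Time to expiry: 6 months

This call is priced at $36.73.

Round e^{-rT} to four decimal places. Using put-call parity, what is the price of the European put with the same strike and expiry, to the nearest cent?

$8.47

e^(−rT) = e^(−0.061·0.5) = 0.9700
Put-call parity: C − P = S − K·e^(−rT) = 457 − 442·0.9700 = 457 − 428.7400 = 28.2600
P = C − (C − P) = 36.73 − (28.2600) = 8.4700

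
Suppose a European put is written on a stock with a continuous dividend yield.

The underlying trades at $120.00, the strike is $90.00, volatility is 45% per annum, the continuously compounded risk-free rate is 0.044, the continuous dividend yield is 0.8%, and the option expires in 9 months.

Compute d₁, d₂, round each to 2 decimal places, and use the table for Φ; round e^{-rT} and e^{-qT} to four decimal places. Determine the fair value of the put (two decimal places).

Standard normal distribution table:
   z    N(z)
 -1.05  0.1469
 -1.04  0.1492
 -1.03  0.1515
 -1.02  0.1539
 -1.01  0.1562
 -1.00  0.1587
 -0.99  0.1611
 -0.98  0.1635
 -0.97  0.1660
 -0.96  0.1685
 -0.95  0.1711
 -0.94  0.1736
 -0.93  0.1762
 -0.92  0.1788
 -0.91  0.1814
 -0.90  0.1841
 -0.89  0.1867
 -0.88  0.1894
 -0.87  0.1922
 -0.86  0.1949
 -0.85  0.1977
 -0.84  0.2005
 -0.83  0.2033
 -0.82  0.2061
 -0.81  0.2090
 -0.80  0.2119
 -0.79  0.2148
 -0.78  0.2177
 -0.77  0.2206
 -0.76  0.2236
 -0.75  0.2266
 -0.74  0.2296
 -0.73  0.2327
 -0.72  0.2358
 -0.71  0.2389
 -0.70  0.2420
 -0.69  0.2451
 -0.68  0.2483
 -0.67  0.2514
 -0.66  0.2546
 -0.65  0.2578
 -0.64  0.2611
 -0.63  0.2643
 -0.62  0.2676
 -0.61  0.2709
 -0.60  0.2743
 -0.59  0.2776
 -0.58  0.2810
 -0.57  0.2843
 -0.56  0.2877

$4.66

T = 0.75;  σ√T = 0.3897
d₁ = [ln(120/90) + (0.044 − 0.008 + 0.45²/2)·0.75] / 0.3897 = [0.2877 + 0.1029] / 0.3897 = 1.0023 ≈ 1.00
d₂ = d₁ − σ√T = 1.0023 − 0.3897 = 0.6126 ≈ 0.61
exp(−qT) = exp(−0.008·0.75) = 0.9940;  exp(−rT) = exp(−0.044·0.75) = 0.9675
P = 90·0.9675·N(-0.61) − 120·0.9940·N(-1.00) = 90·0.9675·0.2709 − 120·0.9940·0.1587 = 23.5886 − 18.9297 = 4.6589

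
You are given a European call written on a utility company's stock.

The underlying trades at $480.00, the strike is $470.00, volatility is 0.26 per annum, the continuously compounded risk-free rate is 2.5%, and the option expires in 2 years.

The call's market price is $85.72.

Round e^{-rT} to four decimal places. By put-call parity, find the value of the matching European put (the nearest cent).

$52.78

exp(−rT) = exp(−0.025·2) = 0.9512
Put-call parity: C − P = S − K·e^(−rT) = 480 − 470·0.9512 = 480 − 447.0640 = 32.9360
P = C − (C − P) = 85.72 − (32.9360) = 52.7840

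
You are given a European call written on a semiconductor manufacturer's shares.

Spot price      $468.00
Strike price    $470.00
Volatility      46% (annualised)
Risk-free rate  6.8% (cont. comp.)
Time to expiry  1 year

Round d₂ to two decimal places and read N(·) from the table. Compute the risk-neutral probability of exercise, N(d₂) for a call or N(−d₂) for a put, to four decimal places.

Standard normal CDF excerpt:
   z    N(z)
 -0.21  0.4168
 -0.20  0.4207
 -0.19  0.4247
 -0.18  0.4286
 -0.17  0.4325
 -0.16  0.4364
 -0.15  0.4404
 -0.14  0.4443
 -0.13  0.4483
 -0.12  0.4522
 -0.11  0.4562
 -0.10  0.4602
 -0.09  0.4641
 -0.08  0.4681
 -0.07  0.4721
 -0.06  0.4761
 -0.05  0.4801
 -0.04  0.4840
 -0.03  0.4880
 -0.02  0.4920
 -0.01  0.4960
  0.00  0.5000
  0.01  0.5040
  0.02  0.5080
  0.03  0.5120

0.4641

σ√T = 0.46·√1 = 0.4600
d₁ = [ln(468/470) + (0.068 + 0.46²/2)·1] / 0.4600 = [-0.0043 + 0.1738] / 0.4600 = 0.3686 which rounds to 0.37
d₂ = d₁ − σ√T = 0.3686 − 0.4600 = -0.0914 which rounds to -0.09
Pr(exercise) under Q = N(d₂) = 0.4641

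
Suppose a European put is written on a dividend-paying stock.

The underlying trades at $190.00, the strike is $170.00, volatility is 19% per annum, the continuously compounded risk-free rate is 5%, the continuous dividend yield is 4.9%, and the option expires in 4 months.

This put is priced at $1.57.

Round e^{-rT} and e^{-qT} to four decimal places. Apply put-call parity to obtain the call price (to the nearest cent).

$21.30

exp(−qT) = exp(−0.049·0.3333) = 0.9838;  exp(−rT) = exp(−0.05·0.3333) = 0.9835
Put-call parity: C − P = S·e^(−qT) − K·e^(−rT) = 190·0.9838 − 170·0.9835 = 186.9220 − 167.1950 = 19.7270
C = P + (C − P) = 1.57 + (19.7270) = 21.2970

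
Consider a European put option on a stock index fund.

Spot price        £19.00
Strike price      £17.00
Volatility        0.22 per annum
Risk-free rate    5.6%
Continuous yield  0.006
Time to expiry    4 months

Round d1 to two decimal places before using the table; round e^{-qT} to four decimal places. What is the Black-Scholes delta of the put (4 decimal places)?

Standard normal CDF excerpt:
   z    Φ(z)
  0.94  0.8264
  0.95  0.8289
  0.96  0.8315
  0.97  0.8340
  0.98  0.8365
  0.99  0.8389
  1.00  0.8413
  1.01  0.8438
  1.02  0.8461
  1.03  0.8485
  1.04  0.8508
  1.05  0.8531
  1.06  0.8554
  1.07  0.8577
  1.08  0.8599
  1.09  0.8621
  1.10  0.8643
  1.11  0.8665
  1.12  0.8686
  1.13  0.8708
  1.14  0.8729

-0.1420

σ√T = 0.22·√0.3333 = 0.1270
d₁ = [ln(19/17) + (0.056 − 0.006 + ½·0.22²)·0.3333] / (σ√T) = (0.1112 + 0.0247) / 0.1270 = 1.0704 which rounds to 1.07
N(d₁) = N(1.07) = 0.8577
Δ_put = e^(−qT)·(N(d₁) − 1) = 0.9980·(0.8577 − 1) = -0.1420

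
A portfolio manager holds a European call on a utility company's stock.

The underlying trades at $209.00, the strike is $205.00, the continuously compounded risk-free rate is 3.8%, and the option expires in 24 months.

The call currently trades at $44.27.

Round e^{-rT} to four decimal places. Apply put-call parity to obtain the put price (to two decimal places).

exp(−rT) = exp(−0.038·2) = 0.9268
Put-call parity: C − P = S − K·e^(−rT) = 209 − 205·0.9268 = 209 − 189.9940 = 19.0060
P = C − (C − P) = 44.27 − (19.0060) = 25.2640

$25.26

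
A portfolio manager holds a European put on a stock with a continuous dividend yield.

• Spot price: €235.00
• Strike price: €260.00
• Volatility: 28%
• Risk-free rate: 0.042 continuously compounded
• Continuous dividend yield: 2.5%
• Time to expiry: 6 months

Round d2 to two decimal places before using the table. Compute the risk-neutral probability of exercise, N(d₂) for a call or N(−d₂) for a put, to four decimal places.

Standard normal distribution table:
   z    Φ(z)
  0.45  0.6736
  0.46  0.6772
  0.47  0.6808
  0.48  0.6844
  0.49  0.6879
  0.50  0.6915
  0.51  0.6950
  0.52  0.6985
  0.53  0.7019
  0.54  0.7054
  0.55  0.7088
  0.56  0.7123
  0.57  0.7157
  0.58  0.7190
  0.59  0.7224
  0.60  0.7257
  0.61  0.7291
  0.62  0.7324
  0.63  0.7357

0.7157

T = 0.5;  σ√T = 0.1980
d₁ = [ln(235/260) + (0.042 − 0.025 + 0.28²/2)·0.5] / 0.1980 = [-0.1011 + 0.0281] / 0.1980 = -0.3687 → -0.37
d₂ = d₁ − σ√T = -0.3687 − 0.1980 = -0.5667 → -0.57
Pr(exercise) under Q = N(−d₂) = N(0.57) = 0.7157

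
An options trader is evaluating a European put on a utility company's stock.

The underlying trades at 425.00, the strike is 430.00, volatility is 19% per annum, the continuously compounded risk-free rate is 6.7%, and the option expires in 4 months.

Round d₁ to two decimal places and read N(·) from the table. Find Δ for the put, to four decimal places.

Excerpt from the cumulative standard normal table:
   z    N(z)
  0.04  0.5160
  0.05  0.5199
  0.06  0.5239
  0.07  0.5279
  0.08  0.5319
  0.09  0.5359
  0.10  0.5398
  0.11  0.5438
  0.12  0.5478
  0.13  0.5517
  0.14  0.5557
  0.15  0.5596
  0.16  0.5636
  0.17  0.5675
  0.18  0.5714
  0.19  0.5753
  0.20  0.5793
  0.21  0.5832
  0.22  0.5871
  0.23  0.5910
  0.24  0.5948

-0.4404

σ√T = 0.19 × 0.5774 = 0.1097
ln(S/K) + (r + σ²/2)T = ln(425/430) + (0.067 + 0.19²/2)·0.3333 = -0.0117 + 0.0284 = 0.0167
d₁ = 0.0167 / 0.1097 = 0.1518 → 0.15
N(d₁) = N(0.15) = 0.5596
Δ_put = N(d₁) − 1 = 0.5596 − 1 = -0.4404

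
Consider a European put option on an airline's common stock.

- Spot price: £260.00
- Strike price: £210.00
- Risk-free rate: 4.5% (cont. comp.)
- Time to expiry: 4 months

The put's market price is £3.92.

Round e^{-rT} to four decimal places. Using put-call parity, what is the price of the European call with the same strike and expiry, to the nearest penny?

£57.05

exp(−rT) = exp(−0.045·0.3333) = 0.9851
Put-call parity: C − P = S − K·e^(−rT) = 260 − 210·0.9851 = 260 − 206.8710 = 53.1290
C = P + (C − P) = 3.92 + (53.1290) = 57.0490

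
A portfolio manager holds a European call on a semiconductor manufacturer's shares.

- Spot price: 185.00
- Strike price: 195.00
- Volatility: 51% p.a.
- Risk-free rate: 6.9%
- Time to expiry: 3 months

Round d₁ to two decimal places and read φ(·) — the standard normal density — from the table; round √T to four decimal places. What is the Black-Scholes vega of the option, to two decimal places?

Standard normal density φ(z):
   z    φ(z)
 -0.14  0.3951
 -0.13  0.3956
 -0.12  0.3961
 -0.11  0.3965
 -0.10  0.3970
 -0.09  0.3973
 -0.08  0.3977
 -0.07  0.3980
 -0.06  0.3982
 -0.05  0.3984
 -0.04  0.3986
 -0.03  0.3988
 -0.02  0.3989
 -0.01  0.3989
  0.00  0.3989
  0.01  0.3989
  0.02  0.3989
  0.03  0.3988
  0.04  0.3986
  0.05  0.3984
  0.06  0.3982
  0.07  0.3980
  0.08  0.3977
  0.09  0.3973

36.90

σ√T = 0.51 × 0.5000 = 0.2550
ln(S/K) + (r + σ²/2)T = ln(185/195) + (0.069 + 0.51²/2)·0.25 = -0.0526 + 0.0498 = -0.0029
d₁ = -0.0029 / 0.2550 = -0.0113 ≈ -0.01
√T = √0.25 = 0.5000
φ(d₁) = φ(-0.01) = 0.3989
vega = S·φ(d₁)·√T = 185·0.3989·0.5000 = 36.8982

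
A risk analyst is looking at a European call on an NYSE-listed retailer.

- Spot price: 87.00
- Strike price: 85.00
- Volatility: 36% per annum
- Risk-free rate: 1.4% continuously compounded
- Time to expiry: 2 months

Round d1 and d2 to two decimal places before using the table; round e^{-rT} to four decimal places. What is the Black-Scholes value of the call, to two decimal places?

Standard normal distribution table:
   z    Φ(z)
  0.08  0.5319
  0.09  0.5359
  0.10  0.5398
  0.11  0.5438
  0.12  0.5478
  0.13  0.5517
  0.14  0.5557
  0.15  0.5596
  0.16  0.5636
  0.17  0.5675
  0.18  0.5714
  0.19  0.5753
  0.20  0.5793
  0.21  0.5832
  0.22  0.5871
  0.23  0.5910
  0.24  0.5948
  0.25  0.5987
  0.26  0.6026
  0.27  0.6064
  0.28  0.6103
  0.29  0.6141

6.31

σ√T = 0.36·√0.1667 = 0.1470
d₁ = [ln(87/85) + (0.014 + 0.36²/2)·0.1667] / 0.1470 = [0.0233 + 0.0131] / 0.1470 = 0.2476 → 0.25
d₂ = d₁ − σ√T = 0.2476 − 0.1470 = 0.1006 → 0.10
e^(−rT) = e^(−0.014·0.1667) = 0.9977
N(d₁) = N(0.25) = 0.5987;  N(d₂) = N(0.10) = 0.5398
C = 87·0.5987 − 85·0.9977·0.5398 = 52.0869 − 45.7775 = 6.3094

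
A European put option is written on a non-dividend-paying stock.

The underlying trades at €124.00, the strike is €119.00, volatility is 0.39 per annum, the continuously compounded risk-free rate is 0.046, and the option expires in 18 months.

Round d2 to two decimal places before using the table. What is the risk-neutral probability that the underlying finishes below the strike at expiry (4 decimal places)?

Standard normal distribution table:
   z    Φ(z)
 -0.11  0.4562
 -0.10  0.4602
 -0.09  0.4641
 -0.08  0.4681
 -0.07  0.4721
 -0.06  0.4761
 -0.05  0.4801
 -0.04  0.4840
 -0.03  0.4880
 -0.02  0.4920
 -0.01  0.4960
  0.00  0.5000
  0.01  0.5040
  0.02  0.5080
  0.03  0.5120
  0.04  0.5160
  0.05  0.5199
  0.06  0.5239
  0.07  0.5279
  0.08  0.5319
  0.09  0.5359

0.5040

σ√T = 0.39 × 1.2247 = 0.4777
d₁ = [ln(124/119) + (0.046 + ½·0.39²)·1.5] / (σ√T) = (0.0412 + 0.1831) / 0.4777 = 0.4695 ≈ 0.47
d₂ = 0.4695 − 0.4777 = -0.0082 ≈ -0.01
Pr(exercise) under Q = N(−d₂) = N(0.01) = 0.5040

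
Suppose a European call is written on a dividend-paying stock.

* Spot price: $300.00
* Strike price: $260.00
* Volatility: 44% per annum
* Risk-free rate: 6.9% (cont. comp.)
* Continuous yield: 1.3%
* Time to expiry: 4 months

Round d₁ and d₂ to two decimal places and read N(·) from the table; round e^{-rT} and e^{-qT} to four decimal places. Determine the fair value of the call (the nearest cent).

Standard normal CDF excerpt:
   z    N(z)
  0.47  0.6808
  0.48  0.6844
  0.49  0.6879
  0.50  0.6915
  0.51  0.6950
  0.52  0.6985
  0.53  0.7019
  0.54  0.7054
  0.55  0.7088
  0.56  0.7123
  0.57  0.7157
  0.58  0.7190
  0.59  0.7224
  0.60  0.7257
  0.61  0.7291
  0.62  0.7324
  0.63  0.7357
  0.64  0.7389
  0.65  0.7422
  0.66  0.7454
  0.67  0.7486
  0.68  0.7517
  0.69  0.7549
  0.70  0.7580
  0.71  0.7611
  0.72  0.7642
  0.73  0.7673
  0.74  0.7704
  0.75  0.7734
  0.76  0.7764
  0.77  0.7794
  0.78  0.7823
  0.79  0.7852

σ√T = 0.44·√0.3333 = 0.2540
d₁ = [ln(300/260) + (0.069 − 0.013 + 0.44²/2)·0.3333] / 0.2540 = [0.1431 + 0.0509] / 0.2540 = 0.7638 which rounds to 0.76
d₂ = d₁ − σ√T = 0.7638 − 0.2540 = 0.5098 which rounds to 0.51
exp(−qT) = exp(−0.013·0.3333) = 0.9957;  exp(−rT) = exp(−0.069·0.3333) = 0.9773
N(d₁) = N(0.76) = 0.7764;  N(d₂) = N(0.51) = 0.6950
C = 300·0.9957·0.7764 − 260·0.9773·0.6950 = 231.9184 − 176.5981 = 55.3203

$55.32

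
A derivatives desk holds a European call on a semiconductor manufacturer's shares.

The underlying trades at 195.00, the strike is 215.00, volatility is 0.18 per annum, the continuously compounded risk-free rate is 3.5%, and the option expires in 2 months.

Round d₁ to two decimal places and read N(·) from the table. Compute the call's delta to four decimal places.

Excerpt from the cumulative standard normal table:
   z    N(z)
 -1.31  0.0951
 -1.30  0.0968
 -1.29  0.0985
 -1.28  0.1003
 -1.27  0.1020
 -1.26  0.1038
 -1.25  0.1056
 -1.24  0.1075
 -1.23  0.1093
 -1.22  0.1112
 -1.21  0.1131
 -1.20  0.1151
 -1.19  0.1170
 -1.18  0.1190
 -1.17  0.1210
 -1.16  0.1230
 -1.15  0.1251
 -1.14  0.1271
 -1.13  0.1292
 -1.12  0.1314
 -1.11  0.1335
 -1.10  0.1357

σ√T = 0.18·√0.1667 = 0.0735
ln(S/K) + (r + σ²/2)T = ln(195/215) + (0.035 + 0.18²/2)·0.1667 = -0.0976 + 0.0085 = -0.0891
d₁ = -0.0891 / 0.0735 = -1.2126 → -1.21
N(d₁) = N(-1.21) = 0.1131
Δ_call = N(d₁) = 0.1131

0.1131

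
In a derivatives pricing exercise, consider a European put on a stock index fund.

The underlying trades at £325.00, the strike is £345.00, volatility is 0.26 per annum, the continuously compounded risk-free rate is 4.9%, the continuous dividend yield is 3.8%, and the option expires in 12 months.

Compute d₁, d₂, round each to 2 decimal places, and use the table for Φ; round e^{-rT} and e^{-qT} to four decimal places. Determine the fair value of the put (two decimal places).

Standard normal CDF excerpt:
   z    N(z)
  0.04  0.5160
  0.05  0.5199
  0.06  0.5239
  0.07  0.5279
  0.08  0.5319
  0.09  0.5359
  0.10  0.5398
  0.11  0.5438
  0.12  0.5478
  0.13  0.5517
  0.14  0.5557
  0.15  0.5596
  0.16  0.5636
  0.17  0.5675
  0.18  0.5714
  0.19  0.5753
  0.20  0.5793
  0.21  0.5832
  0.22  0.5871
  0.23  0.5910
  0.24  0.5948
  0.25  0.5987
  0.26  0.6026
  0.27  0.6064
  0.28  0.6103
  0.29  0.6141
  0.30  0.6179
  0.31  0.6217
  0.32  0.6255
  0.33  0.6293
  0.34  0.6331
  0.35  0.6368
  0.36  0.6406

£41.57

T = 1;  σ√T = 0.2600
d₁ = [ln(325/345) + (0.049 − 0.038 + 0.26²/2)·1] / 0.2600 = [-0.0597 + 0.0448] / 0.2600 = -0.0574 ⇒ -0.06
d₂ = d₁ − σ√T = -0.0574 − 0.2600 = -0.3174 ⇒ -0.32
e^(−qT) = e^(−0.038·1) = 0.9627;  e^(−rT) = e^(−0.049·1) = 0.9522
P = 345·0.9522·N(0.32) − 325·0.9627·N(0.06) = 345·0.9522·0.6255 − 325·0.9627·0.5239 = 205.4824 − 163.9165 = 41.5659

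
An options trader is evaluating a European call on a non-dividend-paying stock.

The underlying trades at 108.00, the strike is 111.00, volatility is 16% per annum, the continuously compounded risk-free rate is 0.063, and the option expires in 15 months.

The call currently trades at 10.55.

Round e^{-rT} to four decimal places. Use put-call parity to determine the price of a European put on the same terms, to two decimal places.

5.15

e^(−rT) = e^(−0.063·1.25) = 0.9243
Put-call parity: C − P = S − K·e^(−rT) = 108 − 111·0.9243 = 108 − 102.5973 = 5.4027
P = C − (C − P) = 10.55 − (5.4027) = 5.1473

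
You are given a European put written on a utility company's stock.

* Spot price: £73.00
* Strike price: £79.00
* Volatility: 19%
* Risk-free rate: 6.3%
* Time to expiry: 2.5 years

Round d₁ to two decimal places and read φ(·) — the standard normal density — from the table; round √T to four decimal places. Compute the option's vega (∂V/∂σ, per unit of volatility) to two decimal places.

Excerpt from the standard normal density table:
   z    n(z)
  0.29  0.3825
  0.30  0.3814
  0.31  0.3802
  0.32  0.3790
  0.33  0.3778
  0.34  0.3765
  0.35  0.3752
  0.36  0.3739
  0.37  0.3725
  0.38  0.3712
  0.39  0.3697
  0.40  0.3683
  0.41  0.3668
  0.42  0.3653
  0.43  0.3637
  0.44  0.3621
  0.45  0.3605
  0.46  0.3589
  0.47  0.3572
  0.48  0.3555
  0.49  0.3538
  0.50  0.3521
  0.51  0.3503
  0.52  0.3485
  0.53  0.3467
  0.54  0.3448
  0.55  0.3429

σ√T = 0.19 × 1.5811 = 0.3004
d₁ = [ln(73/79) + (0.063 + 0.19²/2)·2.5] / 0.3004 = [-0.0790 + 0.2026] / 0.3004 = 0.4116 which rounds to 0.41
√T = √2.5 = 1.5811
φ(d₁) = φ(0.41) = 0.3668
vega = S·φ(d₁)·√T = 73·0.3668·1.5811 = 42.3362

42.34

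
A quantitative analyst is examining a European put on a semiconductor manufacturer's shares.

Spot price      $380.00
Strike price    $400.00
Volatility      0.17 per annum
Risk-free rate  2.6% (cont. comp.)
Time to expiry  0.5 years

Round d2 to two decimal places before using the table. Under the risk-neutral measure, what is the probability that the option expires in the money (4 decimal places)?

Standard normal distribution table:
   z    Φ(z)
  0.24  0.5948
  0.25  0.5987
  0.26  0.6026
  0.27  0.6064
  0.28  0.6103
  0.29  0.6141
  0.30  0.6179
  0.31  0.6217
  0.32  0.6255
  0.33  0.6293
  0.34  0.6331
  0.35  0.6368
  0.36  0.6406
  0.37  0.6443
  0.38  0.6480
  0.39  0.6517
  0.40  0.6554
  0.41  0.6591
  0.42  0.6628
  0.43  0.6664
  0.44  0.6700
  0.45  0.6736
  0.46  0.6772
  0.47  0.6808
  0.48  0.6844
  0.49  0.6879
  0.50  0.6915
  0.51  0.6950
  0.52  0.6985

0.6480

σ√T = 0.17 × 0.7071 = 0.1202
d₁ = [ln(380/400) + (0.026 + ½·0.17²)·0.5] / (σ√T) = (-0.0513 + 0.0202) / 0.1202 = -0.2585 ⇒ -0.26
d₂ = -0.2585 − 0.1202 = -0.3787 ⇒ -0.38
Pr(exercise) under Q = N(−d₂) = N(0.38) = 0.6480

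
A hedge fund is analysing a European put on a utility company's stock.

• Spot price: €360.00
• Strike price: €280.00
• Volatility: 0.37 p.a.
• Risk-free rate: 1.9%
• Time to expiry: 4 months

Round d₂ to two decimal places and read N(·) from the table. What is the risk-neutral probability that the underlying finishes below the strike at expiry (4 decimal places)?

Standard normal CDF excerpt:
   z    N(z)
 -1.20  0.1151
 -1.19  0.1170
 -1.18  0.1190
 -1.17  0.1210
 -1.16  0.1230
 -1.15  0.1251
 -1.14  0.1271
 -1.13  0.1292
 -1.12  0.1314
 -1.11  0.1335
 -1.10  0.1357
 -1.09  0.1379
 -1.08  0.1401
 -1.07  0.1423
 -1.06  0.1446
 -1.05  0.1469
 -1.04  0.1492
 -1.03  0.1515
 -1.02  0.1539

T = 0.3333;  σ√T = 0.2136
d₁ = [ln(360/280) + (0.019 + ½·0.37²)·0.3333] / (σ√T) = (0.2513 + 0.0291) / 0.2136 = 1.3129 ⇒ 1.31
d₂ = 1.3129 − 0.2136 = 1.0993 ⇒ 1.10
Pr(exercise) under Q = N(−d₂) = N(-1.10) = 0.1357

0.1357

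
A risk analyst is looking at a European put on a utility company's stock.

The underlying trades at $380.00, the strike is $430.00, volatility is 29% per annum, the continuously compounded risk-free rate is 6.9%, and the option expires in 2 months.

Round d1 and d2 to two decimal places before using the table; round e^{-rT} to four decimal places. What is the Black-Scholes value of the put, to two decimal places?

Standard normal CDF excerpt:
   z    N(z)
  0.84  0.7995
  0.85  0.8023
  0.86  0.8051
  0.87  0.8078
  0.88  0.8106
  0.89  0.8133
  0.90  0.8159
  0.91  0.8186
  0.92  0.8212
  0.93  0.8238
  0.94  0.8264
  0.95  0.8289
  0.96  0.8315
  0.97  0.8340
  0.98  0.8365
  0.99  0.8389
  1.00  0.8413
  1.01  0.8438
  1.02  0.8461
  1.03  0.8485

σ√T = 0.29·√0.1667 = 0.1184
d₁ = [ln(380/430) + (0.069 + 0.29²/2)·0.1667] / 0.1184 = [-0.1236 + 0.0185] / 0.1184 = -0.8878 ⇒ -0.89
d₂ = d₁ − σ√T = -0.8878 − 0.1184 = -1.0062 ⇒ -1.01
e^(−rT) = e^(−0.069·0.1667) = 0.9886
N(−d₂) = N(1.01) = 0.8438;  N(−d₁) = N(0.89) = 0.8133
P = 430·0.9886·0.8438 − 380·0.8133 = 358.6977 − 309.0540 = 49.6437

$49.64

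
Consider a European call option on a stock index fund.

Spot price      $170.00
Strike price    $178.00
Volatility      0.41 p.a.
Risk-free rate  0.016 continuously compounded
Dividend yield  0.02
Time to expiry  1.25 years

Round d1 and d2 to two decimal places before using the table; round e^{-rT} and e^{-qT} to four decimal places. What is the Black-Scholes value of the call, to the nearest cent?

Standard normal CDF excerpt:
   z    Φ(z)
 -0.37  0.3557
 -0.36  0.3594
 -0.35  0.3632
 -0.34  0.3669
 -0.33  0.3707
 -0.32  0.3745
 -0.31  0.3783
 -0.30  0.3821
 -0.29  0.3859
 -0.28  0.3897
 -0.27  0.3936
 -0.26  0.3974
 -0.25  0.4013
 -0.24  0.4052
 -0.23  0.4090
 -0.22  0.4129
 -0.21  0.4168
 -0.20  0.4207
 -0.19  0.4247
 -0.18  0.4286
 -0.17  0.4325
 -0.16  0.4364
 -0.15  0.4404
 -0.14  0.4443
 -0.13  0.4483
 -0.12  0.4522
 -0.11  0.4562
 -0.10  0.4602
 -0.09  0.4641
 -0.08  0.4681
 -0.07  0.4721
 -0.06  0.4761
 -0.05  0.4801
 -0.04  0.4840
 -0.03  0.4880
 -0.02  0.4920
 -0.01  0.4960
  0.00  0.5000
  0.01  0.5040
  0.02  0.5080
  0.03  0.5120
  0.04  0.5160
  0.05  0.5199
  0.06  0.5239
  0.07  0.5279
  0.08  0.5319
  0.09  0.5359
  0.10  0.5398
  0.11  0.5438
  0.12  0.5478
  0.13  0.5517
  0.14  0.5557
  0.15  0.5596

σ√T = 0.41 × 1.1180 = 0.4584
d₁ = [ln(170/178) + (0.016 − 0.02 + ½·0.41²)·1.25] / (σ√T) = (-0.0460 + 0.1001) / 0.4584 = 0.1180 ≈ 0.12
d₂ = 0.1180 − 0.4584 = -0.3404 ≈ -0.34
e^(−qT) = e^(−0.02·1.25) = 0.9753;  e^(−rT) = e^(−0.016·1.25) = 0.9802
N(d₁) = N(0.12) = 0.5478;  N(d₂) = N(-0.34) = 0.3669
C = 170·0.9753·0.5478 − 178·0.9802·0.3669 = 90.8258 − 64.0151 = 26.8107

$26.81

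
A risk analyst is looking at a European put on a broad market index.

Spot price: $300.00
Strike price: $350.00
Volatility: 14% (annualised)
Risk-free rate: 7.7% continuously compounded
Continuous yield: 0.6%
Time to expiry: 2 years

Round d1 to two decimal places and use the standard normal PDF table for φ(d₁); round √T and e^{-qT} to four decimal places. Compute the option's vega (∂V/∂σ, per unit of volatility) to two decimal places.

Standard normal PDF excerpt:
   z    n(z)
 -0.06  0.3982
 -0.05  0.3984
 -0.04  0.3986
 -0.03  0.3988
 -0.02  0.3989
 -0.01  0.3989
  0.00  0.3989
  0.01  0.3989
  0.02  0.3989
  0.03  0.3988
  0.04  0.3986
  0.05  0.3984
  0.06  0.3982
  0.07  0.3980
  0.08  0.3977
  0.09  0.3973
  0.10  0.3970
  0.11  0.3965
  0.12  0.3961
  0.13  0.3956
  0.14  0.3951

167.10

σ√T = 0.14 × 1.4142 = 0.1980
ln(S/K) + (r − q + σ²/2)T = ln(300/350) + (0.077 − 0.006 + 0.14²/2)·2 = -0.1542 + 0.1616 = 0.0074
d₁ = 0.0074 / 0.1980 = 0.0376 ⇒ 0.04
√T = √2 = 1.4142
φ(d₁) = φ(0.04) = 0.3986
exp(−qT) = exp(−0.006·2) = 0.9881
vega = S·exp(−qT)·φ(d₁)·√T = 300·0.9881·0.3986·1.4142 = 167.0976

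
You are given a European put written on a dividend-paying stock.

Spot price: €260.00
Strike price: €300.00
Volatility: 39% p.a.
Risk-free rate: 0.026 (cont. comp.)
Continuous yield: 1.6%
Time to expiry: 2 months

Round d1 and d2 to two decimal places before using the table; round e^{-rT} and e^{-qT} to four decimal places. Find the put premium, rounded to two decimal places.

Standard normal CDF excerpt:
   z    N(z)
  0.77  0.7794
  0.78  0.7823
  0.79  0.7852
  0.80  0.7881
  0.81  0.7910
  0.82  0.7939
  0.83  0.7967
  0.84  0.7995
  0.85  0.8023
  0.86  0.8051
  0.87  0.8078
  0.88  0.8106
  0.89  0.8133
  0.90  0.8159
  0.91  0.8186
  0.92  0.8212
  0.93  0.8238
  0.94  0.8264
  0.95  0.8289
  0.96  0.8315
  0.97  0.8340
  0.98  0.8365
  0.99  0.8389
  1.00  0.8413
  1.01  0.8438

T = 0.1667;  σ√T = 0.1592
d₁ = [ln(260/300) + (0.026 − 0.016 + 0.39²/2)·0.1667] / 0.1592 = [-0.1431 + 0.0143] / 0.1592 = -0.8087 ⇒ -0.81
d₂ = d₁ − σ√T = -0.8087 − 0.1592 = -0.9679 ⇒ -0.97
e^(−qT) = e^(−0.016·0.1667) = 0.9973;  e^(−rT) = e^(−0.026·0.1667) = 0.9957
N(−d₂) = N(0.97) = 0.8340;  N(−d₁) = N(0.81) = 0.7910
P = 300·0.9957·0.8340 − 260·0.9973·0.7910 = 249.1241 − 205.1047 = 44.0194

€44.02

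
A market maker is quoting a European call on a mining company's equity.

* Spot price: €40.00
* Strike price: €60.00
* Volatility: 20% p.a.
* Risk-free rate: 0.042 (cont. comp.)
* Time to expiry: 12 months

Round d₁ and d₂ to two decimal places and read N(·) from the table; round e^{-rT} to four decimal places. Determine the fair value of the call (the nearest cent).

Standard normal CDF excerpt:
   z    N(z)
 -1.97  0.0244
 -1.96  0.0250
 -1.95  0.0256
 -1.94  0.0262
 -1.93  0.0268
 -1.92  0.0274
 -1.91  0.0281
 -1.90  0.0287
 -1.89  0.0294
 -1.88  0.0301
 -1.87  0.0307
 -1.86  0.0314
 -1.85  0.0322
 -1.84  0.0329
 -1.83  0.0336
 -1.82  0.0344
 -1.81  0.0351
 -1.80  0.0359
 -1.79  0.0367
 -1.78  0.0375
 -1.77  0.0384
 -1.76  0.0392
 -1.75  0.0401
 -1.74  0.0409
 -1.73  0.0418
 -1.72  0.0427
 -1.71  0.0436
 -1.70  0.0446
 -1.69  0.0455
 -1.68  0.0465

€0.13

T = 1;  σ√T = 0.2000
ln(S/K) + (r + σ²/2)T = ln(40/60) + (0.042 + 0.2²/2)·1 = -0.4055 + 0.0620 = -0.3435
d₁ = -0.3435 / 0.2000 = -1.7173 ⇒ -1.72
d₂ = d₁ − σ√T = -1.7173 − 0.2000 = -1.9173 ⇒ -1.92
e^(−rT) = e^(−0.042·1) = 0.9589
C = 40·N(-1.72) − 60·0.9589·N(-1.92) = 40·0.0427 − 60·0.9589·0.0274 = 1.7080 − 1.5764 = 0.1316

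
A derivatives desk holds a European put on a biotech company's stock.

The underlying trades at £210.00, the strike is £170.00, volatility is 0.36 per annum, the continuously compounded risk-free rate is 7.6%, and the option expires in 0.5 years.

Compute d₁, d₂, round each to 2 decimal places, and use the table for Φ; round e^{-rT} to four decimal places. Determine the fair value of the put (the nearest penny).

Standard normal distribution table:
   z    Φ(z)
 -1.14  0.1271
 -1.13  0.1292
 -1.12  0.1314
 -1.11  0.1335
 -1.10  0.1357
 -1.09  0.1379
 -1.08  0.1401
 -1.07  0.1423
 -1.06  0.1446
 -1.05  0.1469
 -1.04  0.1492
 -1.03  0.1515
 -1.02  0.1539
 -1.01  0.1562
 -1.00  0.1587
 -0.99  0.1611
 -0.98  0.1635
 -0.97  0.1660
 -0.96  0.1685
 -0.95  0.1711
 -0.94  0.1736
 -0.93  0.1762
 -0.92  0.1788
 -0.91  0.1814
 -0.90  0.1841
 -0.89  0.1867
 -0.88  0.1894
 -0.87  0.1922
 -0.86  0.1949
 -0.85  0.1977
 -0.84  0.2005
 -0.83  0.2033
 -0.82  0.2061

T = 0.5;  σ√T = 0.2546
d₁ = [ln(210/170) + (0.076 + 0.36²/2)·0.5] / 0.2546 = [0.2113 + 0.0704] / 0.2546 = 1.1067 → 1.11
d₂ = d₁ − σ√T = 1.1067 − 0.2546 = 0.8521 → 0.85
exp(−rT) = exp(−0.076·0.5) = 0.9627
N(−d₂) = N(-0.85) = 0.1977;  N(−d₁) = N(-1.11) = 0.1335
P = 170·0.9627·0.1977 − 210·0.1335 = 32.3554 − 28.0350 = 4.3204

£4.32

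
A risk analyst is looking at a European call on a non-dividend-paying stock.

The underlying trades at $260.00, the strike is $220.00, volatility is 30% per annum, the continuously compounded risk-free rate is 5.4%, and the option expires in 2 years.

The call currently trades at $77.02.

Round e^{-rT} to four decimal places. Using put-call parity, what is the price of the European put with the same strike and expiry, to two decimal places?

$14.49

e^(−rT) = e^(−0.054·2) = 0.8976
Put-call parity: C − P = S − K·e^(−rT) = 260 − 220·0.8976 = 260 − 197.4720 = 62.5280
P = C − (C − P) = 77.02 − (62.5280) = 14.4920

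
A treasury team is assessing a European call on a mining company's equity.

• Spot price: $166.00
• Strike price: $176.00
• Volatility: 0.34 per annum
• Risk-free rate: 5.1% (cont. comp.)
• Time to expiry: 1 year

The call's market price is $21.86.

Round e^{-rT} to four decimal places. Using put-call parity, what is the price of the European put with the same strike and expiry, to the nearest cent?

$23.11

exp(−rT) = exp(−0.051·1) = 0.9503
Put-call parity: C − P = S − K·e^(−rT) = 166 − 176·0.9503 = 166 − 167.2528 = -1.2528
P = C − (C − P) = 21.86 − (-1.2528) = 23.1128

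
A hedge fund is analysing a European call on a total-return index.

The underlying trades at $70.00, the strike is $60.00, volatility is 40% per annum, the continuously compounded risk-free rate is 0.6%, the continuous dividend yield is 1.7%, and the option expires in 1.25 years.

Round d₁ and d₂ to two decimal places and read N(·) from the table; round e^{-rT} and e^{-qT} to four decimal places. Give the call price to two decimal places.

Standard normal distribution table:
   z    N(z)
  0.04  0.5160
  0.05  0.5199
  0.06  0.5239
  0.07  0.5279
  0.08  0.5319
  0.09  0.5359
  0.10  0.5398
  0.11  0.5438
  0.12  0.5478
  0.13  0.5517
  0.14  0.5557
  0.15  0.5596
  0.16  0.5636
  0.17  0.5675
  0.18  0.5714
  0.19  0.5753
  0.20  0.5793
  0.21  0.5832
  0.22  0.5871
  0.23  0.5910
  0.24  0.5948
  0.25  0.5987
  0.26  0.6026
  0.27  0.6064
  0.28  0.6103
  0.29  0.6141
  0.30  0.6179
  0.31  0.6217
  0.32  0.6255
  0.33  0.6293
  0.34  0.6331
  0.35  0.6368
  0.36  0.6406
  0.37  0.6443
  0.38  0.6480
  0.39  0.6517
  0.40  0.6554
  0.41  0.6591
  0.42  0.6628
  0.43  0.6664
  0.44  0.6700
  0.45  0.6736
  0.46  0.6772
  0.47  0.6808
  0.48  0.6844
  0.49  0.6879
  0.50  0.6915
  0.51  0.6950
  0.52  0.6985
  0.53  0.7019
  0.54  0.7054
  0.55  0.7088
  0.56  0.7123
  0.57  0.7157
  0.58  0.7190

$16.43

σ√T = 0.4 × 1.1180 = 0.4472
d₁ = [ln(70/60) + (0.006 − 0.017 + 0.4²/2)·1.25] / 0.4472 = [0.1542 + 0.0863] / 0.4472 = 0.5376 ⇒ 0.54
d₂ = d₁ − σ√T = 0.5376 − 0.4472 = 0.0903 ⇒ 0.09
exp(−qT) = exp(−0.017·1.25) = 0.9790;  exp(−rT) = exp(−0.006·1.25) = 0.9925
N(d₁) = N(0.54) = 0.7054;  N(d₂) = N(0.09) = 0.5359
C = 70·0.9790·0.7054 − 60·0.9925·0.5359 = 48.3411 − 31.9128 = 16.4282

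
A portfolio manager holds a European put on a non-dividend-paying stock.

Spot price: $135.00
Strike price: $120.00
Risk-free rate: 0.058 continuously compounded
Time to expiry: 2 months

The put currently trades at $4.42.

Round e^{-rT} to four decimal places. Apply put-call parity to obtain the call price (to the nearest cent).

$20.57

e^(−rT) = e^(−0.058·0.1667) = 0.9904
Put-call parity: C − P = S − K·e^(−rT) = 135 − 120·0.9904 = 135 − 118.8480 = 16.1520
C = P + (C − P) = 4.42 + (16.1520) = 20.5720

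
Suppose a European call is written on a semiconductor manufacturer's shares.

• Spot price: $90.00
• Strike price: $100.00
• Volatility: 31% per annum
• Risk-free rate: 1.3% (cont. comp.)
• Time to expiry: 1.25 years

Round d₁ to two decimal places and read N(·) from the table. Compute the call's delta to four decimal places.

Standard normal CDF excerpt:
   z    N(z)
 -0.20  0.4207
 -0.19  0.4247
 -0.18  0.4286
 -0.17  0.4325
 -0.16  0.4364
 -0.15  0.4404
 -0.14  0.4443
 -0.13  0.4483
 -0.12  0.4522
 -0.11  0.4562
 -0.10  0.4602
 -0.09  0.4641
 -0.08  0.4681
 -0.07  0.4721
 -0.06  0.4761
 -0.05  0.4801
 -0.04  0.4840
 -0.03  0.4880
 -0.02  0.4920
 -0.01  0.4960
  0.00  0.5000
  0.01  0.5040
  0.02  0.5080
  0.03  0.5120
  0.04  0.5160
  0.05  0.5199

σ√T = 0.31·√1.25 = 0.3466
d₁ = [ln(90/100) + (0.013 + 0.31²/2)·1.25] / 0.3466 = [-0.1054 + 0.0763] / 0.3466 = -0.0838 ≈ -0.08
N(d₁) = N(-0.08) = 0.4681
Δ_call = N(d₁) = 0.4681

0.4681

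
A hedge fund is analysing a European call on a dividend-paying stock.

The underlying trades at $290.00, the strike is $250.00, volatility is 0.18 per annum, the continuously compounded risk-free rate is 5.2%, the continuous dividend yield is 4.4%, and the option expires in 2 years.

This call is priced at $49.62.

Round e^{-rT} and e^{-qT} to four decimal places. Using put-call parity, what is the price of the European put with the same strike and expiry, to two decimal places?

$9.34

exp(−qT) = exp(−0.044·2) = 0.9158;  exp(−rT) = exp(−0.052·2) = 0.9012
Put-call parity: C − P = S·e^(−qT) − K·e^(−rT) = 290·0.9158 − 250·0.9012 = 265.5820 − 225.3000 = 40.2820
P = C − (C − P) = 49.62 − (40.2820) = 9.3380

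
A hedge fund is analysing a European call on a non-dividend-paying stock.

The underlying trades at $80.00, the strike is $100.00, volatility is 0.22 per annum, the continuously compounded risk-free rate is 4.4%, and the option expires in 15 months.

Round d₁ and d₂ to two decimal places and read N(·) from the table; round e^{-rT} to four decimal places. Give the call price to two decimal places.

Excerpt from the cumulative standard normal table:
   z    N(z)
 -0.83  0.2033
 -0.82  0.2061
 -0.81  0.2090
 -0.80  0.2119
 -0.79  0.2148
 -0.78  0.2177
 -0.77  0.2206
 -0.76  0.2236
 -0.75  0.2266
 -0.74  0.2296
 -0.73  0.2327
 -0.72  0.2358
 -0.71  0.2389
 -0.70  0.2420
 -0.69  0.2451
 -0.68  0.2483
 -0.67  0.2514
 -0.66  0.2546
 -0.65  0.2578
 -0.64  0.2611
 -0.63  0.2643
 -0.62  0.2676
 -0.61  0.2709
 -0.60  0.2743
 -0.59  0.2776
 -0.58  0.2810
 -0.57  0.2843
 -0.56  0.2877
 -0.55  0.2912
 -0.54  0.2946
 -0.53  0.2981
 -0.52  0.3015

$3.23

σ√T = 0.22·√1.25 = 0.2460
d₁ = [ln(80/100) + (0.044 + ½·0.22²)·1.25] / (σ√T) = (-0.2231 + 0.0852) / 0.2460 = -0.5606 ⇒ -0.56
d₂ = -0.5606 − 0.2460 = -0.8066 ⇒ -0.81
e^(−rT) = e^(−0.044·1.25) = 0.9465
N(d₁) = N(-0.56) = 0.2877;  N(d₂) = N(-0.81) = 0.2090
C = 80·0.2877 − 100·0.9465·0.2090 = 23.0160 − 19.7818 = 3.2342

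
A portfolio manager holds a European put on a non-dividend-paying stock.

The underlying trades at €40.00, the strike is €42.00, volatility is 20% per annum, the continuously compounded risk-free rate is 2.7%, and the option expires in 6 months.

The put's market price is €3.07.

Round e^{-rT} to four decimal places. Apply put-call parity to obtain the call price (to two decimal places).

e^(−rT) = e^(−0.027·0.5) = 0.9866
Put-call parity: C − P = S − K·e^(−rT) = 40 − 42·0.9866 = 40 − 41.4372 = -1.4372
C = P + (C − P) = 3.07 + (-1.4372) = 1.6328

€1.63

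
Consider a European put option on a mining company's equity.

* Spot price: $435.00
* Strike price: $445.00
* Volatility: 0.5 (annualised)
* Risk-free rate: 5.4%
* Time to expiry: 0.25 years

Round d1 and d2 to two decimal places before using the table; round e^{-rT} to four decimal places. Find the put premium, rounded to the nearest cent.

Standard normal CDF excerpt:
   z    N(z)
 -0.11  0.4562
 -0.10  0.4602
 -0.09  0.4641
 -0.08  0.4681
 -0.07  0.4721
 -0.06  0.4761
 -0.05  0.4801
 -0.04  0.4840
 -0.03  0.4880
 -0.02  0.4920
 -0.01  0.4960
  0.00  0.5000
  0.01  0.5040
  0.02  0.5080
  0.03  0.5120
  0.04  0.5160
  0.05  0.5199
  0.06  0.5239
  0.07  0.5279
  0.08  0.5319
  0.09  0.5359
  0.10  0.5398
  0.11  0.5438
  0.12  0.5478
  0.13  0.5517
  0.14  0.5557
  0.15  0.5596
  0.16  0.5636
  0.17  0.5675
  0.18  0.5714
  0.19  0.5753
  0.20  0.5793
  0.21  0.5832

σ√T = 0.5·√0.25 = 0.2500
d₁ = [ln(435/445) + (0.054 + 0.5²/2)·0.25] / 0.2500 = [-0.0227 + 0.0447] / 0.2500 = 0.0881 ⇒ 0.09
d₂ = d₁ − σ√T = 0.0881 − 0.2500 = -0.1619 ⇒ -0.16
e^(−rT) = e^(−0.054·0.25) = 0.9866
P = 445·0.9866·N(0.16) − 435·N(-0.09) = 445·0.9866·0.5636 − 435·0.4641 = 247.4413 − 201.8835 = 45.5578

$45.56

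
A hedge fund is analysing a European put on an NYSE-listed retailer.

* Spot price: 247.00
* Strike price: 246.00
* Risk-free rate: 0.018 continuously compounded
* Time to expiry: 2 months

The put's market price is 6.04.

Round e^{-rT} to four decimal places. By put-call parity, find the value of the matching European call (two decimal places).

7.78

exp(−rT) = exp(−0.018·0.1667) = 0.9970
Put-call parity: C − P = S − K·e^(−rT) = 247 − 246·0.9970 = 247 − 245.2620 = 1.7380
C = P + (C − P) = 6.04 + (1.7380) = 7.7780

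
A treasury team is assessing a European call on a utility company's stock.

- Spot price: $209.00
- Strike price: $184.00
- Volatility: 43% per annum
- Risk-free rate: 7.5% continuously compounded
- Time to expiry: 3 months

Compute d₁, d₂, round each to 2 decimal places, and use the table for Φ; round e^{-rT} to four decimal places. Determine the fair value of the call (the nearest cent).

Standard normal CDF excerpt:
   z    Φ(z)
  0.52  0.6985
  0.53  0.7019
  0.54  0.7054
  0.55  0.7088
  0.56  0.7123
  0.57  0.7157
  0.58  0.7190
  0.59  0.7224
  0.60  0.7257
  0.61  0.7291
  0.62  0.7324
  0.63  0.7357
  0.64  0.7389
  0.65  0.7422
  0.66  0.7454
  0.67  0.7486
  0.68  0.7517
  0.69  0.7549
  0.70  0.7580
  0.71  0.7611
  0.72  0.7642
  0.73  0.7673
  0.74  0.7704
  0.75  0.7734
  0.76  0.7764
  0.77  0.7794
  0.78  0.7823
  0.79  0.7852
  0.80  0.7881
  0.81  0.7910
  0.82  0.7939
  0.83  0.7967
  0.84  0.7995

$34.87

σ√T = 0.43 × 0.5000 = 0.2150
d₁ = [ln(209/184) + (0.075 + 0.43²/2)·0.25] / 0.2150 = [0.1274 + 0.0419] / 0.2150 = 0.7873 → 0.79
d₂ = d₁ − σ√T = 0.7873 − 0.2150 = 0.5723 → 0.57
e^(−rT) = e^(−0.075·0.25) = 0.9814
C = 209·N(0.79) − 184·0.9814·N(0.57) = 209·0.7852 − 184·0.9814·0.7157 = 164.1068 − 129.2394 = 34.8674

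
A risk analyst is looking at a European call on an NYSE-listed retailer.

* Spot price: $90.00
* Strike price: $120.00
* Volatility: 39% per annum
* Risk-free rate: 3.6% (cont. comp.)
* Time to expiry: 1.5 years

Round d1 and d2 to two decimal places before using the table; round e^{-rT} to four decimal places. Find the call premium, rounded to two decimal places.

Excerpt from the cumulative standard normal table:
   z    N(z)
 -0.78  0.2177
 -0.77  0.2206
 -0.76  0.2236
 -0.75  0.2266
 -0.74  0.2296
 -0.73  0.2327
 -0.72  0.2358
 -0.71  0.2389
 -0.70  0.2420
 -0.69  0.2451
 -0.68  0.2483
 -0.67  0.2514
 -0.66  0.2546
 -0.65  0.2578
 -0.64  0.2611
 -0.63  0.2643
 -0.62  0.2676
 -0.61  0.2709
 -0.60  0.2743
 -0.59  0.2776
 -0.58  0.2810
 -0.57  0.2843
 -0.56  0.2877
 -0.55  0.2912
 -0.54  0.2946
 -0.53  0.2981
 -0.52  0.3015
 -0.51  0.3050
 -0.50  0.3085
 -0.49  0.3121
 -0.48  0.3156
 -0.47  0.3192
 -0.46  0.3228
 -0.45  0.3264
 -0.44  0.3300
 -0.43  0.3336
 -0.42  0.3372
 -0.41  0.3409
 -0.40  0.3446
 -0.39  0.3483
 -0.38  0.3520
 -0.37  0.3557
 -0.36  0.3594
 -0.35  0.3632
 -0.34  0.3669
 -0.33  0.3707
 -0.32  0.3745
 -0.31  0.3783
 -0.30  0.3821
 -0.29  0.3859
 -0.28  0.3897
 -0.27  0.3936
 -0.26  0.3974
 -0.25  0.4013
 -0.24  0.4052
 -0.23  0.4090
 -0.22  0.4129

$9.66

σ√T = 0.39 × 1.2247 = 0.4777
ln(S/K) + (r + σ²/2)T = ln(90/120) + (0.036 + 0.39²/2)·1.5 = -0.2877 + 0.1681 = -0.1196
d₁ = -0.1196 / 0.4777 = -0.2504 ≈ -0.25
d₂ = d₁ − σ√T = -0.2504 − 0.4777 = -0.7281 ≈ -0.73
e^(−rT) = e^(−0.036·1.5) = 0.9474
N(d₁) = N(-0.25) = 0.4013;  N(d₂) = N(-0.73) = 0.2327
C = 90·0.4013 − 120·0.9474·0.2327 = 36.1170 − 26.4552 = 9.6618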